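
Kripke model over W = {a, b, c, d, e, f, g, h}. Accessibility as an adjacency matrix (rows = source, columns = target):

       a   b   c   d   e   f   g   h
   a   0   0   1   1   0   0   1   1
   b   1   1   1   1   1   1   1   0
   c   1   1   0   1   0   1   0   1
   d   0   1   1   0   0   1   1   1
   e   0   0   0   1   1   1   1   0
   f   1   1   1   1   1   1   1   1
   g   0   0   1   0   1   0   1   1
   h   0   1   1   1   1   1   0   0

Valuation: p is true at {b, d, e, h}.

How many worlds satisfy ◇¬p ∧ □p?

a: ◇¬p is T, □p is F. ✗
b: ◇¬p is T, □p is F. ✗
c: ◇¬p is T, □p is F. ✗
d: ◇¬p is T, □p is F. ✗
e: ◇¬p is T, □p is F. ✗
f: ◇¬p is T, □p is F. ✗
g: ◇¬p is T, □p is F. ✗
h: ◇¬p is T, □p is F. ✗
Satisfying worlds: ∅.

0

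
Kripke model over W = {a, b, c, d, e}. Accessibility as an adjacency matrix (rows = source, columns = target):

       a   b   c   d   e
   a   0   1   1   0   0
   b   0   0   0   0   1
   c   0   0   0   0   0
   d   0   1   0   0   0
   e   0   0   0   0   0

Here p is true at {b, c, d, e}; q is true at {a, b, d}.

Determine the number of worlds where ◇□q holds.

a: successors {b, c}; □q there: b:F, c:T. ✓
b: successors {e}; □q there: e:T. ✓
c: no successors, so ◇□q fails. ✗
d: successors {b}; □q there: b:F. ✗
e: no successors, so ◇□q fails. ✗
Satisfying worlds: {a, b}.

2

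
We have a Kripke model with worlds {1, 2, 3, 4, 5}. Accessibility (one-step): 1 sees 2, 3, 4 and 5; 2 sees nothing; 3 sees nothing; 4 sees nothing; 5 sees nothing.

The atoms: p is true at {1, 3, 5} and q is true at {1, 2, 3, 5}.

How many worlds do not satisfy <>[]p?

1: successors {2, 3, 4, 5}; []p there: 2:T, 3:T, 4:T, 5:T. ✓
2: no successors, so <>[]p fails. ✗
3: no successors, so <>[]p fails. ✗
4: no successors, so <>[]p fails. ✗
5: no successors, so <>[]p fails. ✗
Satisfying worlds: {1}.
So <>[]p fails at the other 4 worlds.

4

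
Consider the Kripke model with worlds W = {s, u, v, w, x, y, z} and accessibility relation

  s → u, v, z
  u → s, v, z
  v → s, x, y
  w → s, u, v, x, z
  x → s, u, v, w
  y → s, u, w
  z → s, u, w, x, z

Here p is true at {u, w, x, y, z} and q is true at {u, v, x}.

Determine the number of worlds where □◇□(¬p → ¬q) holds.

s: successors {u, v, z}; ◇□(¬p → ¬q) there: u:T, v:T, z:T. ✓
u: successors {s, v, z}; ◇□(¬p → ¬q) there: s:T, v:T, z:T. ✓
v: successors {s, x, y}; ◇□(¬p → ¬q) there: s:T, x:T, y:F. ✗
w: successors {s, u, v, x, z}; ◇□(¬p → ¬q) there: s:T, u:T, v:T, x:T, z:T. ✓
x: successors {s, u, v, w}; ◇□(¬p → ¬q) there: s:T, u:T, v:T, w:T. ✓
y: successors {s, u, w}; ◇□(¬p → ¬q) there: s:T, u:T, w:T. ✓
z: successors {s, u, w, x, z}; ◇□(¬p → ¬q) there: s:T, u:T, w:T, x:T, z:T. ✓
Satisfying worlds: {s, u, w, x, y, z}.

6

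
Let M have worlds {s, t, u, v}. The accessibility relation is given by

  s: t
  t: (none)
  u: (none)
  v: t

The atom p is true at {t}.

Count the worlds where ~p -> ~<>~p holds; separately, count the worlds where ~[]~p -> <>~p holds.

4 and 2

For ~p -> ~<>~p:
s: ~p is T, ~<>~p is T. ✓
t: ~p is F, ~<>~p is T. ✓
u: ~p is T, ~<>~p is T. ✓
v: ~p is T, ~<>~p is T. ✓
— 4 worlds.
For ~[]~p -> <>~p:
s: ~[]~p is T, <>~p is F. ✗
t: ~[]~p is F, <>~p is F. ✓
u: ~[]~p is F, <>~p is F. ✓
v: ~[]~p is T, <>~p is F. ✗
— 2 worlds.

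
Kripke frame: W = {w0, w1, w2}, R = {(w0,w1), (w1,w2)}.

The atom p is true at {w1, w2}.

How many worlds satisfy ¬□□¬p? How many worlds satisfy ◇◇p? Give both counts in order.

1 and 1

For ¬□□¬p:
w0: □□¬p is F. ✓
w1: □□¬p is T. ✗
w2: □□¬p is T. ✗
— 1 world.
For ◇◇p:
w0: successors {w1}; ◇p there: w1:T. ✓
w1: successors {w2}; ◇p there: w2:F. ✗
w2: no successors, so ◇◇p fails. ✗
— 1 world.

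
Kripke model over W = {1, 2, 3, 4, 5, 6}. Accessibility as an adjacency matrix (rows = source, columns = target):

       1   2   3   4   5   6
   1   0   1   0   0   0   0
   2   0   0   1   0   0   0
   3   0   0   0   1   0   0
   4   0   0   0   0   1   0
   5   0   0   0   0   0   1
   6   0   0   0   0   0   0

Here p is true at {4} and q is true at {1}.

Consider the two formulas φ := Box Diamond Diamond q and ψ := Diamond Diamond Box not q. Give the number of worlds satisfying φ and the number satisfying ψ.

1 and 4

For Box Diamond Diamond q:
1: successors {2}; Diamond Diamond q there: 2:F. ✗
2: successors {3}; Diamond Diamond q there: 3:F. ✗
3: successors {4}; Diamond Diamond q there: 4:F. ✗
4: successors {5}; Diamond Diamond q there: 5:F. ✗
5: successors {6}; Diamond Diamond q there: 6:F. ✗
6: no successors, so Box Diamond Diamond q holds vacuously. ✓
— 1 world.
For Diamond Diamond Box not q:
1: successors {2}; Diamond Box not q there: 2:T. ✓
2: successors {3}; Diamond Box not q there: 3:T. ✓
3: successors {4}; Diamond Box not q there: 4:T. ✓
4: successors {5}; Diamond Box not q there: 5:T. ✓
5: successors {6}; Diamond Box not q there: 6:F. ✗
6: no successors, so Diamond Diamond Box not q fails. ✗
— 4 worlds.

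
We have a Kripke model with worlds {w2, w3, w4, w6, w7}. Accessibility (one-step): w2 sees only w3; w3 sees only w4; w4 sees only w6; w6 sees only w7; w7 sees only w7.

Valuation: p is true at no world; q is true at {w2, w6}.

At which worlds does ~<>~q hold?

w2: <>~q is T. ✗
w3: <>~q is T. ✗
w4: <>~q is F. ✓
w6: <>~q is T. ✗
w7: <>~q is T. ✗

{w4}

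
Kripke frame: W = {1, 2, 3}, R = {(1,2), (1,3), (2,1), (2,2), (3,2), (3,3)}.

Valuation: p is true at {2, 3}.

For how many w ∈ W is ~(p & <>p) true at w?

1: p & <>p is F. ✓
2: p & <>p is T. ✗
3: p & <>p is T. ✗
Satisfying worlds: {1}.

1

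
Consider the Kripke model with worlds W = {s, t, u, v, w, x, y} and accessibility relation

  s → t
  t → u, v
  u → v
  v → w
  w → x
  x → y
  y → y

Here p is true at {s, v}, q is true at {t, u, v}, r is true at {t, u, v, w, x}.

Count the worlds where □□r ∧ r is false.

s: □□r is T, r is F. ✗
t: □□r is T, r is T. ✓
u: □□r is T, r is T. ✓
v: □□r is T, r is T. ✓
w: □□r is F, r is T. ✗
x: □□r is F, r is T. ✗
y: □□r is F, r is F. ✗
Satisfying worlds: {t, u, v}.
So □□r ∧ r fails at the other 4 worlds.

4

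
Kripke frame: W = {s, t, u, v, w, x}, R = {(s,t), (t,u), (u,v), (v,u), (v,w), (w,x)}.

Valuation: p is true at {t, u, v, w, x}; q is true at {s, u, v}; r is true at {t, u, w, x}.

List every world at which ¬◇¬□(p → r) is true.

s: ◇¬□(p → r) is F. ✓
t: ◇¬□(p → r) is T. ✗
u: ◇¬□(p → r) is F. ✓
v: ◇¬□(p → r) is T. ✗
w: ◇¬□(p → r) is F. ✓
x: ◇¬□(p → r) is F. ✓

{s, u, w, x}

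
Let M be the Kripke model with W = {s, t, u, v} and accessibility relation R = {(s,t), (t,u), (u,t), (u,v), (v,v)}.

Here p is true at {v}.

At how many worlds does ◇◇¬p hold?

3

s: successors {t}; ◇¬p there: t:T. ✓
t: successors {u}; ◇¬p there: u:T. ✓
u: successors {t, v}; ◇¬p there: t:T, v:F. ✓
v: successors {v}; ◇¬p there: v:F. ✗
Satisfying worlds: {s, t, u}.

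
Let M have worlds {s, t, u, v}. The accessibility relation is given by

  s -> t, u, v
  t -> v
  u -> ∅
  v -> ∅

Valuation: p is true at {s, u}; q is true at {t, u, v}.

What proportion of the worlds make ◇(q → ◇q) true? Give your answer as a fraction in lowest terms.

s: successors {t, u, v}; q → ◇q there: t:T, u:F, v:F. ✓
t: successors {v}; q → ◇q there: v:F. ✗
u: no successors, so ◇(q → ◇q) fails. ✗
v: no successors, so ◇(q → ◇q) fails. ✗
That's 1 of 4 worlds, so 1/4.

1/4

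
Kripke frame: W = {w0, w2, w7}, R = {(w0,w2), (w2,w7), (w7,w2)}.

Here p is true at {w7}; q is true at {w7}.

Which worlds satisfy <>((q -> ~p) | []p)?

{w0, w7}

w0: successors {w2}; (q -> ~p) | []p there: w2:T. ✓
w2: successors {w7}; (q -> ~p) | []p there: w7:F. ✗
w7: successors {w2}; (q -> ~p) | []p there: w2:T. ✓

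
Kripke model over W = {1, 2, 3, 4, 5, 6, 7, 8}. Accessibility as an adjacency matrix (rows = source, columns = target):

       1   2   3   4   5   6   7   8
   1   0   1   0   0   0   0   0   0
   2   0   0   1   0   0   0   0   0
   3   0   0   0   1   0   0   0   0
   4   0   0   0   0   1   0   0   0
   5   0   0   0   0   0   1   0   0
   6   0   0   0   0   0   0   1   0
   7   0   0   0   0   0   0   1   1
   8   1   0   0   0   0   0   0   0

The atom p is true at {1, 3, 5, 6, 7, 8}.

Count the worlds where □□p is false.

1: successors {2}; □p there: 2:T. ✓
2: successors {3}; □p there: 3:F. ✗
3: successors {4}; □p there: 4:T. ✓
4: successors {5}; □p there: 5:T. ✓
5: successors {6}; □p there: 6:T. ✓
6: successors {7}; □p there: 7:T. ✓
7: successors {7, 8}; □p there: 7:T, 8:T. ✓
8: successors {1}; □p there: 1:F. ✗
Satisfying worlds: {1, 3, 4, 5, 6, 7}.
So □□p fails at the other 2 worlds.

2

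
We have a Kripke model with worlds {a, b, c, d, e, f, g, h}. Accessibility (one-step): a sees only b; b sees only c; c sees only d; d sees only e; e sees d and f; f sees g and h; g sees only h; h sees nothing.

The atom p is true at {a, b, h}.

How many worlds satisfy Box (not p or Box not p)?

a: successors {b}; not p or Box not p there: b:T. ✓
b: successors {c}; not p or Box not p there: c:T. ✓
c: successors {d}; not p or Box not p there: d:T. ✓
d: successors {e}; not p or Box not p there: e:T. ✓
e: successors {d, f}; not p or Box not p there: d:T, f:T. ✓
f: successors {g, h}; not p or Box not p there: g:T, h:T. ✓
g: successors {h}; not p or Box not p there: h:T. ✓
h: no successors, so Box (not p or Box not p) holds vacuously. ✓
Satisfying worlds: {a, b, c, d, e, f, g, h}.

8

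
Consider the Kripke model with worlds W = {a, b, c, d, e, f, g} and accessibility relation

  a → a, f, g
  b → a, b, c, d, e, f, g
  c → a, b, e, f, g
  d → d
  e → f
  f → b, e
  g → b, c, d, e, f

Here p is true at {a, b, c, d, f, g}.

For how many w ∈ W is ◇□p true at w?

a: successors {a, f, g}; □p there: a:T, f:F, g:F. ✓
b: successors {a, b, c, d, e, f, g}; □p there: a:T, b:F, c:F, d:T, e:T, f:F, g:F. ✓
c: successors {a, b, e, f, g}; □p there: a:T, b:F, e:T, f:F, g:F. ✓
d: successors {d}; □p there: d:T. ✓
e: successors {f}; □p there: f:F. ✗
f: successors {b, e}; □p there: b:F, e:T. ✓
g: successors {b, c, d, e, f}; □p there: b:F, c:F, d:T, e:T, f:F. ✓
Satisfying worlds: {a, b, c, d, f, g}.

6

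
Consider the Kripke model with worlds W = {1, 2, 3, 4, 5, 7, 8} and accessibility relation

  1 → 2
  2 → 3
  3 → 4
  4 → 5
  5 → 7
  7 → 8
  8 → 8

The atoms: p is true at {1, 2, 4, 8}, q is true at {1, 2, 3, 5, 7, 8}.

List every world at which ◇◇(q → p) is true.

1: successors {2}; ◇(q → p) there: 2:F. ✗
2: successors {3}; ◇(q → p) there: 3:T. ✓
3: successors {4}; ◇(q → p) there: 4:F. ✗
4: successors {5}; ◇(q → p) there: 5:F. ✗
5: successors {7}; ◇(q → p) there: 7:T. ✓
7: successors {8}; ◇(q → p) there: 8:T. ✓
8: successors {8}; ◇(q → p) there: 8:T. ✓

{2, 5, 7, 8}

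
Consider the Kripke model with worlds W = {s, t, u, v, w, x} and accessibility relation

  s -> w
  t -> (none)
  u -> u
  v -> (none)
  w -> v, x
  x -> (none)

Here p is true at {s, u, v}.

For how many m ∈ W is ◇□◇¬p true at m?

1

s: successors {w}; □◇¬p there: w:F. ✗
t: no successors, so ◇□◇¬p fails. ✗
u: successors {u}; □◇¬p there: u:F. ✗
v: no successors, so ◇□◇¬p fails. ✗
w: successors {v, x}; □◇¬p there: v:T, x:T. ✓
x: no successors, so ◇□◇¬p fails. ✗
Satisfying worlds: {w}.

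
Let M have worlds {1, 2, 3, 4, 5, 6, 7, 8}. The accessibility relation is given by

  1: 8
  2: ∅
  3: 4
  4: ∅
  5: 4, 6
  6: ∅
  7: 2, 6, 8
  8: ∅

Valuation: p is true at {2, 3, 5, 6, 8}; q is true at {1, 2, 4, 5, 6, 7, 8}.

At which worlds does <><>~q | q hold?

1: <><>~q is F, q is T. ✓
2: <><>~q is F, q is T. ✓
3: <><>~q is F, q is F. ✗
4: <><>~q is F, q is T. ✓
5: <><>~q is F, q is T. ✓
6: <><>~q is F, q is T. ✓
7: <><>~q is F, q is T. ✓
8: <><>~q is F, q is T. ✓

{1, 2, 4, 5, 6, 7, 8}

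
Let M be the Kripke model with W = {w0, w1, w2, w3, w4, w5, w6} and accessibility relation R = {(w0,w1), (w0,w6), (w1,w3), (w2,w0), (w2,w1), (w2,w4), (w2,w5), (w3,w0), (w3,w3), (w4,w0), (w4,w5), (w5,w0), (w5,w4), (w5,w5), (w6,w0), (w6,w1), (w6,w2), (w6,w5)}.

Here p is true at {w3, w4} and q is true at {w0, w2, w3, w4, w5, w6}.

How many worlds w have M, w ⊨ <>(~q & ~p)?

w0: successors {w1, w6}; ~q & ~p there: w1:T, w6:F. ✓
w1: successors {w3}; ~q & ~p there: w3:F. ✗
w2: successors {w0, w1, w4, w5}; ~q & ~p there: w0:F, w1:T, w4:F, w5:F. ✓
w3: successors {w0, w3}; ~q & ~p there: w0:F, w3:F. ✗
w4: successors {w0, w5}; ~q & ~p there: w0:F, w5:F. ✗
w5: successors {w0, w4, w5}; ~q & ~p there: w0:F, w4:F, w5:F. ✗
w6: successors {w0, w1, w2, w5}; ~q & ~p there: w0:F, w1:T, w2:F, w5:F. ✓
Satisfying worlds: {w0, w2, w6}.

3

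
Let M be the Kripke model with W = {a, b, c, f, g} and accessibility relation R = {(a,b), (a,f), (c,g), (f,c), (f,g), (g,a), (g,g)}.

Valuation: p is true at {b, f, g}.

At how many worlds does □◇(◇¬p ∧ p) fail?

1

a: successors {b, f}; ◇(◇¬p ∧ p) there: b:F, f:T. ✗
b: no successors, so □◇(◇¬p ∧ p) holds vacuously. ✓
c: successors {g}; ◇(◇¬p ∧ p) there: g:T. ✓
f: successors {c, g}; ◇(◇¬p ∧ p) there: c:T, g:T. ✓
g: successors {a, g}; ◇(◇¬p ∧ p) there: a:T, g:T. ✓
Satisfying worlds: {b, c, f, g}.
So □◇(◇¬p ∧ p) fails at the other 1 world.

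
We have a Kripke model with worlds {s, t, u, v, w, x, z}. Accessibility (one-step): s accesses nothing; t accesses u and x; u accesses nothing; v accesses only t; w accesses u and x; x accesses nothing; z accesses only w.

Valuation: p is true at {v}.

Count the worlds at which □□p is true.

s: no successors, so □□p holds vacuously. ✓
t: successors {u, x}; □p there: u:T, x:T. ✓
u: no successors, so □□p holds vacuously. ✓
v: successors {t}; □p there: t:F. ✗
w: successors {u, x}; □p there: u:T, x:T. ✓
x: no successors, so □□p holds vacuously. ✓
z: successors {w}; □p there: w:F. ✗
Satisfying worlds: {s, t, u, w, x}.

5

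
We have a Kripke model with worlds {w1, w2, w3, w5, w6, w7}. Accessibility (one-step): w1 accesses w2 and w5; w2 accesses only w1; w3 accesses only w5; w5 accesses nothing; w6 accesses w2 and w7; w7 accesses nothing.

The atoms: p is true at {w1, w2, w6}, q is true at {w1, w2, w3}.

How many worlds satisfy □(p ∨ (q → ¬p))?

w1: successors {w2, w5}; p ∨ (q → ¬p) there: w2:T, w5:T. ✓
w2: successors {w1}; p ∨ (q → ¬p) there: w1:T. ✓
w3: successors {w5}; p ∨ (q → ¬p) there: w5:T. ✓
w5: no successors, so □(p ∨ (q → ¬p)) holds vacuously. ✓
w6: successors {w2, w7}; p ∨ (q → ¬p) there: w2:T, w7:T. ✓
w7: no successors, so □(p ∨ (q → ¬p)) holds vacuously. ✓
Satisfying worlds: {w1, w2, w3, w5, w6, w7}.

6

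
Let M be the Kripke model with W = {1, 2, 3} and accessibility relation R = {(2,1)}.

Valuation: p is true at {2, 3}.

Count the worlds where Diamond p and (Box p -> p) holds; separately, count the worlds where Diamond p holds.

For Diamond p and (Box p -> p):
1: Diamond p is F, Box p -> p is F. ✗
2: Diamond p is F, Box p -> p is T. ✗
3: Diamond p is F, Box p -> p is T. ✗
— 0 worlds.
For Diamond p:
1: no successors, so Diamond p fails. ✗
2: successors {1}; p there: 1:F. ✗
3: no successors, so Diamond p fails. ✗
— 0 worlds.

0 and 0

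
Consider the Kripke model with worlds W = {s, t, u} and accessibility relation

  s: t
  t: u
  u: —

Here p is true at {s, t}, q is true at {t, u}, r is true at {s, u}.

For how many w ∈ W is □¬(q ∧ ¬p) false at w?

1

s: successors {t}; ¬(q ∧ ¬p) there: t:T. ✓
t: successors {u}; ¬(q ∧ ¬p) there: u:F. ✗
u: no successors, so □¬(q ∧ ¬p) holds vacuously. ✓
Satisfying worlds: {s, u}.
So □¬(q ∧ ¬p) fails at the other 1 world.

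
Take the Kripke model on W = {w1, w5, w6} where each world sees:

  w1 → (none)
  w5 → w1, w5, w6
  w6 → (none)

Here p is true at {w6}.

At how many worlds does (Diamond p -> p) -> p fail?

w1: Diamond p -> p is T, p is F. ✗
w5: Diamond p -> p is F, p is F. ✓
w6: Diamond p -> p is T, p is T. ✓
Satisfying worlds: {w5, w6}.
So (Diamond p -> p) -> p fails at the other 1 world.

1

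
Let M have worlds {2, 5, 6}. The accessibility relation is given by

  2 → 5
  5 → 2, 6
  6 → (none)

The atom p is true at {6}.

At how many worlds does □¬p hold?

2: successors {5}; ¬p there: 5:T. ✓
5: successors {2, 6}; ¬p there: 2:T, 6:F. ✗
6: no successors, so □¬p holds vacuously. ✓
Satisfying worlds: {2, 6}.

2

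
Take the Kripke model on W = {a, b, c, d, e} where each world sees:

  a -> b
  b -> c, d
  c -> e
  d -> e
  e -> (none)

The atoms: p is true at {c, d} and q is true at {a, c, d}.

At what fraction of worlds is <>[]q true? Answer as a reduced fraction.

a: successors {b}; []q there: b:T. ✓
b: successors {c, d}; []q there: c:F, d:F. ✗
c: successors {e}; []q there: e:T. ✓
d: successors {e}; []q there: e:T. ✓
e: no successors, so <>[]q fails. ✗
That's 3 of 5 worlds, so 3/5.

3/5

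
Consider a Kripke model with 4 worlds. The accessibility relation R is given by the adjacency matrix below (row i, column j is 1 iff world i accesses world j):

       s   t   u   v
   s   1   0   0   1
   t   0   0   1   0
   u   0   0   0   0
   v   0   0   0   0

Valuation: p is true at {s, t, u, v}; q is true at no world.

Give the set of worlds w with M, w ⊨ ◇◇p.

s: successors {s, v}; ◇p there: s:T, v:F. ✓
t: successors {u}; ◇p there: u:F. ✗
u: no successors, so ◇◇p fails. ✗
v: no successors, so ◇◇p fails. ✗

{s}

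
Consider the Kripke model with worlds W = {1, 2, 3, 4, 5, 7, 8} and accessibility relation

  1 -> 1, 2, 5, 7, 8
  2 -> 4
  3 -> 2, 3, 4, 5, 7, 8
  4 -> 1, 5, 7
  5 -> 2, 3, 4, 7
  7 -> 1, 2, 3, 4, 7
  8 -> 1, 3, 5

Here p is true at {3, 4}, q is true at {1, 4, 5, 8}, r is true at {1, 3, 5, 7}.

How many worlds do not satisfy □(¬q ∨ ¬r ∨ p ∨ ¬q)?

5

1: successors {1, 2, 5, 7, 8}; ¬q ∨ ¬r ∨ p ∨ ¬q there: 1:F, 2:T, 5:F, 7:T, 8:T. ✗
2: successors {4}; ¬q ∨ ¬r ∨ p ∨ ¬q there: 4:T. ✓
3: successors {2, 3, 4, 5, 7, 8}; ¬q ∨ ¬r ∨ p ∨ ¬q there: 2:T, 3:T, 4:T, 5:F, 7:T, 8:T. ✗
4: successors {1, 5, 7}; ¬q ∨ ¬r ∨ p ∨ ¬q there: 1:F, 5:F, 7:T. ✗
5: successors {2, 3, 4, 7}; ¬q ∨ ¬r ∨ p ∨ ¬q there: 2:T, 3:T, 4:T, 7:T. ✓
7: successors {1, 2, 3, 4, 7}; ¬q ∨ ¬r ∨ p ∨ ¬q there: 1:F, 2:T, 3:T, 4:T, 7:T. ✗
8: successors {1, 3, 5}; ¬q ∨ ¬r ∨ p ∨ ¬q there: 1:F, 3:T, 5:F. ✗
Satisfying worlds: {2, 5}.
So □(¬q ∨ ¬r ∨ p ∨ ¬q) fails at the other 5 worlds.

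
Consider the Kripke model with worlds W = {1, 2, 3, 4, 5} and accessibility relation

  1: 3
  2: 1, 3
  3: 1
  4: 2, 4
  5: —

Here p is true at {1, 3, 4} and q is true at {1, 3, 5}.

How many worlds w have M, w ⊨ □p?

4

1: successors {3}; p there: 3:T. ✓
2: successors {1, 3}; p there: 1:T, 3:T. ✓
3: successors {1}; p there: 1:T. ✓
4: successors {2, 4}; p there: 2:F, 4:T. ✗
5: no successors, so □p holds vacuously. ✓
Satisfying worlds: {1, 2, 3, 5}.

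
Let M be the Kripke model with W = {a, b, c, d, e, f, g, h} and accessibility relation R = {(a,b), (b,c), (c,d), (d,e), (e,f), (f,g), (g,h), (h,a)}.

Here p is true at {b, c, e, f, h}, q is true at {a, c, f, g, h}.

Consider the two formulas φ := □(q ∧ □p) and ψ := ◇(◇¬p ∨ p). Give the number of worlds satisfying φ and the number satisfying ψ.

2 and 5

For □(q ∧ □p):
a: successors {b}; q ∧ □p there: b:F. ✗
b: successors {c}; q ∧ □p there: c:F. ✗
c: successors {d}; q ∧ □p there: d:F. ✗
d: successors {e}; q ∧ □p there: e:F. ✗
e: successors {f}; q ∧ □p there: f:F. ✗
f: successors {g}; q ∧ □p there: g:T. ✓
g: successors {h}; q ∧ □p there: h:F. ✗
h: successors {a}; q ∧ □p there: a:T. ✓
— 2 worlds.
For ◇(◇¬p ∨ p):
a: successors {b}; ◇¬p ∨ p there: b:T. ✓
b: successors {c}; ◇¬p ∨ p there: c:T. ✓
c: successors {d}; ◇¬p ∨ p there: d:F. ✗
d: successors {e}; ◇¬p ∨ p there: e:T. ✓
e: successors {f}; ◇¬p ∨ p there: f:T. ✓
f: successors {g}; ◇¬p ∨ p there: g:F. ✗
g: successors {h}; ◇¬p ∨ p there: h:T. ✓
h: successors {a}; ◇¬p ∨ p there: a:F. ✗
— 5 worlds.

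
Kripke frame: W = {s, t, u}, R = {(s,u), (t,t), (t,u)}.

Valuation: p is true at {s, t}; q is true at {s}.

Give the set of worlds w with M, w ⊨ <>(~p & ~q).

{s, t}

s: successors {u}; ~p & ~q there: u:T. ✓
t: successors {t, u}; ~p & ~q there: t:F, u:T. ✓
u: no successors, so <>(~p & ~q) fails. ✗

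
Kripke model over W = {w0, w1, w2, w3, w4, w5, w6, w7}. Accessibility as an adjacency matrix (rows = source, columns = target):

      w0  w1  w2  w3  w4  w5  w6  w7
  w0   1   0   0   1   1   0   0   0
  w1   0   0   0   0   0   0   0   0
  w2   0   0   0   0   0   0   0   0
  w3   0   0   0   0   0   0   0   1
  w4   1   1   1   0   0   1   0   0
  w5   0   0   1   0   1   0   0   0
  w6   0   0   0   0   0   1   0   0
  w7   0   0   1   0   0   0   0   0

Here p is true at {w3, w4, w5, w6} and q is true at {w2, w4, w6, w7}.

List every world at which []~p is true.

{w1, w2, w3, w7}

w0: successors {w0, w3, w4}; ~p there: w0:T, w3:F, w4:F. ✗
w1: no successors, so []~p holds vacuously. ✓
w2: no successors, so []~p holds vacuously. ✓
w3: successors {w7}; ~p there: w7:T. ✓
w4: successors {w0, w1, w2, w5}; ~p there: w0:T, w1:T, w2:T, w5:F. ✗
w5: successors {w2, w4}; ~p there: w2:T, w4:F. ✗
w6: successors {w5}; ~p there: w5:F. ✗
w7: successors {w2}; ~p there: w2:T. ✓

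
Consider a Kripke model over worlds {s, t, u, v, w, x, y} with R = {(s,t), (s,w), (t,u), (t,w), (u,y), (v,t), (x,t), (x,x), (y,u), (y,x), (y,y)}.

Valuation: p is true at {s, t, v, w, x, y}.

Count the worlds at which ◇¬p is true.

2

s: successors {t, w}; ¬p there: t:F, w:F. ✗
t: successors {u, w}; ¬p there: u:T, w:F. ✓
u: successors {y}; ¬p there: y:F. ✗
v: successors {t}; ¬p there: t:F. ✗
w: no successors, so ◇¬p fails. ✗
x: successors {t, x}; ¬p there: t:F, x:F. ✗
y: successors {u, x, y}; ¬p there: u:T, x:F, y:F. ✓
Satisfying worlds: {t, y}.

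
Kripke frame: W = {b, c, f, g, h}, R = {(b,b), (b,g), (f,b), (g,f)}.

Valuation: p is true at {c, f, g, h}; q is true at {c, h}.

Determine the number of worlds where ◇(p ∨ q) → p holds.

b: ◇(p ∨ q) is T, p is F. ✗
c: ◇(p ∨ q) is F, p is T. ✓
f: ◇(p ∨ q) is F, p is T. ✓
g: ◇(p ∨ q) is T, p is T. ✓
h: ◇(p ∨ q) is F, p is T. ✓
Satisfying worlds: {c, f, g, h}.

4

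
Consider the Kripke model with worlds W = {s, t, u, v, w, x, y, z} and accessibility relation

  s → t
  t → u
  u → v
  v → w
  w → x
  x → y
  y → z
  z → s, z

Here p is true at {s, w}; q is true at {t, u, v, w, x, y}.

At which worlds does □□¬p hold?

s: successors {t}; □¬p there: t:T. ✓
t: successors {u}; □¬p there: u:T. ✓
u: successors {v}; □¬p there: v:F. ✗
v: successors {w}; □¬p there: w:T. ✓
w: successors {x}; □¬p there: x:T. ✓
x: successors {y}; □¬p there: y:T. ✓
y: successors {z}; □¬p there: z:F. ✗
z: successors {s, z}; □¬p there: s:T, z:F. ✗

{s, t, v, w, x}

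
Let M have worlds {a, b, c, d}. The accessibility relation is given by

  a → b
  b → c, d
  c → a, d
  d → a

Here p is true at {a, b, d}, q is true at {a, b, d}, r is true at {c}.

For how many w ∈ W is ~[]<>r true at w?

a: []<>r is T. ✗
b: []<>r is F. ✓
c: []<>r is F. ✓
d: []<>r is F. ✓
Satisfying worlds: {b, c, d}.

3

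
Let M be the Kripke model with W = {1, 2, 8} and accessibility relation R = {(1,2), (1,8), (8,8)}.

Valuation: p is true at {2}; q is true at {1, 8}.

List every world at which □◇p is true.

{2}

1: successors {2, 8}; ◇p there: 2:F, 8:F. ✗
2: no successors, so □◇p holds vacuously. ✓
8: successors {8}; ◇p there: 8:F. ✗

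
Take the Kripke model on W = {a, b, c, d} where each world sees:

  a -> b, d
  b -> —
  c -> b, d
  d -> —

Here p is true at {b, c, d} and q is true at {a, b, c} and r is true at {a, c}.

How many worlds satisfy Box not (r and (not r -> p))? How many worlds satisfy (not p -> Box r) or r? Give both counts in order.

For Box not (r and (not r -> p)):
a: successors {b, d}; not (r and (not r -> p)) there: b:T, d:T. ✓
b: no successors, so Box not (r and (not r -> p)) holds vacuously. ✓
c: successors {b, d}; not (r and (not r -> p)) there: b:T, d:T. ✓
d: no successors, so Box not (r and (not r -> p)) holds vacuously. ✓
— 4 worlds.
For (not p -> Box r) or r:
a: not p -> Box r is F, r is T. ✓
b: not p -> Box r is T, r is F. ✓
c: not p -> Box r is T, r is T. ✓
d: not p -> Box r is T, r is F. ✓
— 4 worlds.

4 and 4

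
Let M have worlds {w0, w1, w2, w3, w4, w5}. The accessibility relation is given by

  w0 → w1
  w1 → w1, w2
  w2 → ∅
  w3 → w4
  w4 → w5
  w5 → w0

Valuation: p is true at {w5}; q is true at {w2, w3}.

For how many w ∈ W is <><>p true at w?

1

w0: successors {w1}; <>p there: w1:F. ✗
w1: successors {w1, w2}; <>p there: w1:F, w2:F. ✗
w2: no successors, so <><>p fails. ✗
w3: successors {w4}; <>p there: w4:T. ✓
w4: successors {w5}; <>p there: w5:F. ✗
w5: successors {w0}; <>p there: w0:F. ✗
Satisfying worlds: {w3}.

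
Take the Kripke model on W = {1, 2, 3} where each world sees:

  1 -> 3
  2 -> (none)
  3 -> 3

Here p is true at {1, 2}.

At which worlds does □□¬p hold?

{1, 2, 3}

1: successors {3}; □¬p there: 3:T. ✓
2: no successors, so □□¬p holds vacuously. ✓
3: successors {3}; □¬p there: 3:T. ✓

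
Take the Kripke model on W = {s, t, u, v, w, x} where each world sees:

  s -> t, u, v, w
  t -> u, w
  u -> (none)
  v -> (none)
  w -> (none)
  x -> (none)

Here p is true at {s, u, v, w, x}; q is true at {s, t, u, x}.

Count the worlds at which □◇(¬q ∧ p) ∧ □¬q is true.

s: □◇(¬q ∧ p) is F, □¬q is F. ✗
t: □◇(¬q ∧ p) is F, □¬q is F. ✗
u: □◇(¬q ∧ p) is T, □¬q is T. ✓
v: □◇(¬q ∧ p) is T, □¬q is T. ✓
w: □◇(¬q ∧ p) is T, □¬q is T. ✓
x: □◇(¬q ∧ p) is T, □¬q is T. ✓
Satisfying worlds: {u, v, w, x}.

4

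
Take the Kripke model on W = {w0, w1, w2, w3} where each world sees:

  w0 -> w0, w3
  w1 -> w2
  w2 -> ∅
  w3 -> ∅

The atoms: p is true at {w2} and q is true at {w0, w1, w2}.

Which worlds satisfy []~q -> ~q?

{w0, w1, w3}

w0: []~q is F, ~q is F. ✓
w1: []~q is F, ~q is F. ✓
w2: []~q is T, ~q is F. ✗
w3: []~q is T, ~q is T. ✓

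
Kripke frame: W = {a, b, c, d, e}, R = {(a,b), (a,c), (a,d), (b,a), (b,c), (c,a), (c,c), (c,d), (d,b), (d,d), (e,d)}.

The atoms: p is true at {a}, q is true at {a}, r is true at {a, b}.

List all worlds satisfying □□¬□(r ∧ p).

{a, b, c, d, e}

a: successors {b, c, d}; □¬□(r ∧ p) there: b:T, c:T, d:T. ✓
b: successors {a, c}; □¬□(r ∧ p) there: a:T, c:T. ✓
c: successors {a, c, d}; □¬□(r ∧ p) there: a:T, c:T, d:T. ✓
d: successors {b, d}; □¬□(r ∧ p) there: b:T, d:T. ✓
e: successors {d}; □¬□(r ∧ p) there: d:T. ✓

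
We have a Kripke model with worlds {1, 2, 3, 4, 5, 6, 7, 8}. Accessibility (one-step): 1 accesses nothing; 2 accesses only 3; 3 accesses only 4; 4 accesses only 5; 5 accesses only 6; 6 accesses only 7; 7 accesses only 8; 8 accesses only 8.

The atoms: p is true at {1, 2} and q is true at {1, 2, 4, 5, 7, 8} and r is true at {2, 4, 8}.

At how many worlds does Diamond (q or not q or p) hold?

1: no successors, so Diamond (q or not q or p) fails. ✗
2: successors {3}; q or not q or p there: 3:T. ✓
3: successors {4}; q or not q or p there: 4:T. ✓
4: successors {5}; q or not q or p there: 5:T. ✓
5: successors {6}; q or not q or p there: 6:T. ✓
6: successors {7}; q or not q or p there: 7:T. ✓
7: successors {8}; q or not q or p there: 8:T. ✓
8: successors {8}; q or not q or p there: 8:T. ✓
Satisfying worlds: {2, 3, 4, 5, 6, 7, 8}.

7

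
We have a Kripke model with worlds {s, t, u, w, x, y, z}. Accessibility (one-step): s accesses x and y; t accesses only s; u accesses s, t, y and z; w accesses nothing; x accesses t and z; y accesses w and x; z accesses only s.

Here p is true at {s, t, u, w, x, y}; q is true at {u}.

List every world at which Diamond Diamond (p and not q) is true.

{s, t, u, x, y, z}

s: successors {x, y}; Diamond (p and not q) there: x:T, y:T. ✓
t: successors {s}; Diamond (p and not q) there: s:T. ✓
u: successors {s, t, y, z}; Diamond (p and not q) there: s:T, t:T, y:T, z:T. ✓
w: no successors, so Diamond Diamond (p and not q) fails. ✗
x: successors {t, z}; Diamond (p and not q) there: t:T, z:T. ✓
y: successors {w, x}; Diamond (p and not q) there: w:F, x:T. ✓
z: successors {s}; Diamond (p and not q) there: s:T. ✓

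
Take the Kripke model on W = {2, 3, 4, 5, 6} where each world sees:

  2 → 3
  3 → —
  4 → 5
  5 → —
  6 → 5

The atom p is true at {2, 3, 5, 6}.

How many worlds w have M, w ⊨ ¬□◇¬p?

3

2: □◇¬p is F. ✓
3: □◇¬p is T. ✗
4: □◇¬p is F. ✓
5: □◇¬p is T. ✗
6: □◇¬p is F. ✓
Satisfying worlds: {2, 4, 6}.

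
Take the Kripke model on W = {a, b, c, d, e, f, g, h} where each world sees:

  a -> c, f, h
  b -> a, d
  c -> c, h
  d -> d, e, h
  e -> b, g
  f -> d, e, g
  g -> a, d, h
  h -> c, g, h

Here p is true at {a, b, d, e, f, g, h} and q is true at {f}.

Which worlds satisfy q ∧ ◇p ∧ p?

{f}

a: q ∧ ◇p is F, p is T. ✗
b: q ∧ ◇p is F, p is T. ✗
c: q ∧ ◇p is F, p is F. ✗
d: q ∧ ◇p is F, p is T. ✗
e: q ∧ ◇p is F, p is T. ✗
f: q ∧ ◇p is T, p is T. ✓
g: q ∧ ◇p is F, p is T. ✗
h: q ∧ ◇p is F, p is T. ✗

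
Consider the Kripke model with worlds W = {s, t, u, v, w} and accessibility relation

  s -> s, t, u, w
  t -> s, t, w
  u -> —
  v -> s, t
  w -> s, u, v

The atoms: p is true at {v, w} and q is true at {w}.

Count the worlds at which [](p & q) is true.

s: successors {s, t, u, w}; p & q there: s:F, t:F, u:F, w:T. ✗
t: successors {s, t, w}; p & q there: s:F, t:F, w:T. ✗
u: no successors, so [](p & q) holds vacuously. ✓
v: successors {s, t}; p & q there: s:F, t:F. ✗
w: successors {s, u, v}; p & q there: s:F, u:F, v:F. ✗
Satisfying worlds: {u}.

1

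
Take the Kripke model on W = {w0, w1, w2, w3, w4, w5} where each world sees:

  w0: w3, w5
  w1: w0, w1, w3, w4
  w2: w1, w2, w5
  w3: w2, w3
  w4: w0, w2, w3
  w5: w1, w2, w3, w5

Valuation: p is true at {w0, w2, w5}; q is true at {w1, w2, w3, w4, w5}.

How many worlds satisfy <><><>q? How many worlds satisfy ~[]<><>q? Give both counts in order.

For <><><>q:
w0: successors {w3, w5}; <><>q there: w3:T, w5:T. ✓
w1: successors {w0, w1, w3, w4}; <><>q there: w0:T, w1:T, w3:T, w4:T. ✓
w2: successors {w1, w2, w5}; <><>q there: w1:T, w2:T, w5:T. ✓
w3: successors {w2, w3}; <><>q there: w2:T, w3:T. ✓
w4: successors {w0, w2, w3}; <><>q there: w0:T, w2:T, w3:T. ✓
w5: successors {w1, w2, w3, w5}; <><>q there: w1:T, w2:T, w3:T, w5:T. ✓
— 6 worlds.
For ~[]<><>q:
w0: []<><>q is T. ✗
w1: []<><>q is T. ✗
w2: []<><>q is T. ✗
w3: []<><>q is T. ✗
w4: []<><>q is T. ✗
w5: []<><>q is T. ✗
— 0 worlds.

6 and 0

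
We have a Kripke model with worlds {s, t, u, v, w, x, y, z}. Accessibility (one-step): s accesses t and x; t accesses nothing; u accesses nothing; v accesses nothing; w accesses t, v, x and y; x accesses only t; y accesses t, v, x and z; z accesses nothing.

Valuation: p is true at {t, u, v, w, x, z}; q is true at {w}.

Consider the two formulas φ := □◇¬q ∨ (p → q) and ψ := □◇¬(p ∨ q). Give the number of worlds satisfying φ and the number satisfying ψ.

For □◇¬q ∨ (p → q):
s: □◇¬q is F, p → q is T. ✓
t: □◇¬q is T, p → q is F. ✓
u: □◇¬q is T, p → q is F. ✓
v: □◇¬q is T, p → q is F. ✓
w: □◇¬q is F, p → q is T. ✓
x: □◇¬q is F, p → q is F. ✗
y: □◇¬q is F, p → q is T. ✓
z: □◇¬q is T, p → q is F. ✓
— 7 worlds.
For □◇¬(p ∨ q):
s: successors {t, x}; ◇¬(p ∨ q) there: t:F, x:F. ✗
t: no successors, so □◇¬(p ∨ q) holds vacuously. ✓
u: no successors, so □◇¬(p ∨ q) holds vacuously. ✓
v: no successors, so □◇¬(p ∨ q) holds vacuously. ✓
w: successors {t, v, x, y}; ◇¬(p ∨ q) there: t:F, v:F, x:F, y:F. ✗
x: successors {t}; ◇¬(p ∨ q) there: t:F. ✗
y: successors {t, v, x, z}; ◇¬(p ∨ q) there: t:F, v:F, x:F, z:F. ✗
z: no successors, so □◇¬(p ∨ q) holds vacuously. ✓
— 4 worlds.

7 and 4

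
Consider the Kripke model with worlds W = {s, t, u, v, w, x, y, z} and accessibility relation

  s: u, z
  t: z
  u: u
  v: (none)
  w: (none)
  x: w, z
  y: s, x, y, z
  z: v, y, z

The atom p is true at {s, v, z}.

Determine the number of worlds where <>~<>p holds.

4

s: successors {u, z}; ~<>p there: u:T, z:F. ✓
t: successors {z}; ~<>p there: z:F. ✗
u: successors {u}; ~<>p there: u:T. ✓
v: no successors, so <>~<>p fails. ✗
w: no successors, so <>~<>p fails. ✗
x: successors {w, z}; ~<>p there: w:T, z:F. ✓
y: successors {s, x, y, z}; ~<>p there: s:F, x:F, y:F, z:F. ✗
z: successors {v, y, z}; ~<>p there: v:T, y:F, z:F. ✓
Satisfying worlds: {s, u, x, z}.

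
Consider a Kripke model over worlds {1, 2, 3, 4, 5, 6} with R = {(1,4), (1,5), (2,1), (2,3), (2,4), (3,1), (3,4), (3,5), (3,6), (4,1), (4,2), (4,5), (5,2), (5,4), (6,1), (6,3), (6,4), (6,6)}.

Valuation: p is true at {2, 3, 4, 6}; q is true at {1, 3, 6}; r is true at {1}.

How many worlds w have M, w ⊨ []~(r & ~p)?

2

1: successors {4, 5}; ~(r & ~p) there: 4:T, 5:T. ✓
2: successors {1, 3, 4}; ~(r & ~p) there: 1:F, 3:T, 4:T. ✗
3: successors {1, 4, 5, 6}; ~(r & ~p) there: 1:F, 4:T, 5:T, 6:T. ✗
4: successors {1, 2, 5}; ~(r & ~p) there: 1:F, 2:T, 5:T. ✗
5: successors {2, 4}; ~(r & ~p) there: 2:T, 4:T. ✓
6: successors {1, 3, 4, 6}; ~(r & ~p) there: 1:F, 3:T, 4:T, 6:T. ✗
Satisfying worlds: {1, 5}.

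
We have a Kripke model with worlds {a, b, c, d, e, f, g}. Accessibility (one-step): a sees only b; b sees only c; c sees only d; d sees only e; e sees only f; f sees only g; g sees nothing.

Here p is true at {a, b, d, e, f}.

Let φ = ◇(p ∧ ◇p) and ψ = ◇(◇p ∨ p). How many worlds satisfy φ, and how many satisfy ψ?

2 and 5

For ◇(p ∧ ◇p):
a: successors {b}; p ∧ ◇p there: b:F. ✗
b: successors {c}; p ∧ ◇p there: c:F. ✗
c: successors {d}; p ∧ ◇p there: d:T. ✓
d: successors {e}; p ∧ ◇p there: e:T. ✓
e: successors {f}; p ∧ ◇p there: f:F. ✗
f: successors {g}; p ∧ ◇p there: g:F. ✗
g: no successors, so ◇(p ∧ ◇p) fails. ✗
— 2 worlds.
For ◇(◇p ∨ p):
a: successors {b}; ◇p ∨ p there: b:T. ✓
b: successors {c}; ◇p ∨ p there: c:T. ✓
c: successors {d}; ◇p ∨ p there: d:T. ✓
d: successors {e}; ◇p ∨ p there: e:T. ✓
e: successors {f}; ◇p ∨ p there: f:T. ✓
f: successors {g}; ◇p ∨ p there: g:F. ✗
g: no successors, so ◇(◇p ∨ p) fails. ✗
— 5 worlds.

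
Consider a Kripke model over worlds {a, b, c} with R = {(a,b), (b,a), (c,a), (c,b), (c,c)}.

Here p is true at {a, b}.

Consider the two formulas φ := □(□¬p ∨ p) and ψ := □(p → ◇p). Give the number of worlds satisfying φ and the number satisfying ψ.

For □(□¬p ∨ p):
a: successors {b}; □¬p ∨ p there: b:T. ✓
b: successors {a}; □¬p ∨ p there: a:T. ✓
c: successors {a, b, c}; □¬p ∨ p there: a:T, b:T, c:F. ✗
— 2 worlds.
For □(p → ◇p):
a: successors {b}; p → ◇p there: b:T. ✓
b: successors {a}; p → ◇p there: a:T. ✓
c: successors {a, b, c}; p → ◇p there: a:T, b:T, c:T. ✓
— 3 worlds.

2 and 3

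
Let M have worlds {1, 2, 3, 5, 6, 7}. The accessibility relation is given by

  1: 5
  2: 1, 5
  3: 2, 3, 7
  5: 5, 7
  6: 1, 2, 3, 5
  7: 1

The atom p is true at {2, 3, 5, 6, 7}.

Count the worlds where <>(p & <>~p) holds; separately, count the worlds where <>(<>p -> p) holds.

3 and 5

For <>(p & <>~p):
1: successors {5}; p & <>~p there: 5:F. ✗
2: successors {1, 5}; p & <>~p there: 1:F, 5:F. ✗
3: successors {2, 3, 7}; p & <>~p there: 2:T, 3:F, 7:T. ✓
5: successors {5, 7}; p & <>~p there: 5:F, 7:T. ✓
6: successors {1, 2, 3, 5}; p & <>~p there: 1:F, 2:T, 3:F, 5:F. ✓
7: successors {1}; p & <>~p there: 1:F. ✗
— 3 worlds.
For <>(<>p -> p):
1: successors {5}; <>p -> p there: 5:T. ✓
2: successors {1, 5}; <>p -> p there: 1:F, 5:T. ✓
3: successors {2, 3, 7}; <>p -> p there: 2:T, 3:T, 7:T. ✓
5: successors {5, 7}; <>p -> p there: 5:T, 7:T. ✓
6: successors {1, 2, 3, 5}; <>p -> p there: 1:F, 2:T, 3:T, 5:T. ✓
7: successors {1}; <>p -> p there: 1:F. ✗
— 5 worlds.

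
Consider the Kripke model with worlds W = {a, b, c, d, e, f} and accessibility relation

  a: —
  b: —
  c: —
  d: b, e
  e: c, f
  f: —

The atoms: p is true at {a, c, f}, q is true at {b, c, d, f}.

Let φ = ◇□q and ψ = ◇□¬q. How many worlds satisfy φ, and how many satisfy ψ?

2 and 2

For ◇□q:
a: no successors, so ◇□q fails. ✗
b: no successors, so ◇□q fails. ✗
c: no successors, so ◇□q fails. ✗
d: successors {b, e}; □q there: b:T, e:T. ✓
e: successors {c, f}; □q there: c:T, f:T. ✓
f: no successors, so ◇□q fails. ✗
— 2 worlds.
For ◇□¬q:
a: no successors, so ◇□¬q fails. ✗
b: no successors, so ◇□¬q fails. ✗
c: no successors, so ◇□¬q fails. ✗
d: successors {b, e}; □¬q there: b:T, e:F. ✓
e: successors {c, f}; □¬q there: c:T, f:T. ✓
f: no successors, so ◇□¬q fails. ✗
— 2 worlds.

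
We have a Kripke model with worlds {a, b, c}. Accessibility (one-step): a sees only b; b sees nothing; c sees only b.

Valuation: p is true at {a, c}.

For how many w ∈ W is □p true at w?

a: successors {b}; p there: b:F. ✗
b: no successors, so □p holds vacuously. ✓
c: successors {b}; p there: b:F. ✗
Satisfying worlds: {b}.

1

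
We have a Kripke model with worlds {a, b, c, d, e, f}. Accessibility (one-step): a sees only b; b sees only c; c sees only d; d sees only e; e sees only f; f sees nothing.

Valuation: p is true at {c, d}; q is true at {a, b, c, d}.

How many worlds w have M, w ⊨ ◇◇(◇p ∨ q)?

2

a: successors {b}; ◇(◇p ∨ q) there: b:T. ✓
b: successors {c}; ◇(◇p ∨ q) there: c:T. ✓
c: successors {d}; ◇(◇p ∨ q) there: d:F. ✗
d: successors {e}; ◇(◇p ∨ q) there: e:F. ✗
e: successors {f}; ◇(◇p ∨ q) there: f:F. ✗
f: no successors, so ◇◇(◇p ∨ q) fails. ✗
Satisfying worlds: {a, b}.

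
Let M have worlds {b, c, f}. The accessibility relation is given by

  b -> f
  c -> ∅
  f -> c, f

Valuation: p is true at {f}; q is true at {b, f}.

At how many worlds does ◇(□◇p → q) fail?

b: successors {f}; □◇p → q there: f:T. ✓
c: no successors, so ◇(□◇p → q) fails. ✗
f: successors {c, f}; □◇p → q there: c:F, f:T. ✓
Satisfying worlds: {b, f}.
So ◇(□◇p → q) fails at the other 1 world.

1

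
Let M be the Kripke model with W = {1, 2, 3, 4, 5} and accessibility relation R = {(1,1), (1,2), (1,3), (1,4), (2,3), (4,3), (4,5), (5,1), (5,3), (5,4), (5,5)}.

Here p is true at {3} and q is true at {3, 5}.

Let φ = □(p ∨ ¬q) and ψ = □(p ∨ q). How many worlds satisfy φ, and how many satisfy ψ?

3 and 3

For □(p ∨ ¬q):
1: successors {1, 2, 3, 4}; p ∨ ¬q there: 1:T, 2:T, 3:T, 4:T. ✓
2: successors {3}; p ∨ ¬q there: 3:T. ✓
3: no successors, so □(p ∨ ¬q) holds vacuously. ✓
4: successors {3, 5}; p ∨ ¬q there: 3:T, 5:F. ✗
5: successors {1, 3, 4, 5}; p ∨ ¬q there: 1:T, 3:T, 4:T, 5:F. ✗
— 3 worlds.
For □(p ∨ q):
1: successors {1, 2, 3, 4}; p ∨ q there: 1:F, 2:F, 3:T, 4:F. ✗
2: successors {3}; p ∨ q there: 3:T. ✓
3: no successors, so □(p ∨ q) holds vacuously. ✓
4: successors {3, 5}; p ∨ q there: 3:T, 5:T. ✓
5: successors {1, 3, 4, 5}; p ∨ q there: 1:F, 3:T, 4:F, 5:T. ✗
— 3 worlds.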